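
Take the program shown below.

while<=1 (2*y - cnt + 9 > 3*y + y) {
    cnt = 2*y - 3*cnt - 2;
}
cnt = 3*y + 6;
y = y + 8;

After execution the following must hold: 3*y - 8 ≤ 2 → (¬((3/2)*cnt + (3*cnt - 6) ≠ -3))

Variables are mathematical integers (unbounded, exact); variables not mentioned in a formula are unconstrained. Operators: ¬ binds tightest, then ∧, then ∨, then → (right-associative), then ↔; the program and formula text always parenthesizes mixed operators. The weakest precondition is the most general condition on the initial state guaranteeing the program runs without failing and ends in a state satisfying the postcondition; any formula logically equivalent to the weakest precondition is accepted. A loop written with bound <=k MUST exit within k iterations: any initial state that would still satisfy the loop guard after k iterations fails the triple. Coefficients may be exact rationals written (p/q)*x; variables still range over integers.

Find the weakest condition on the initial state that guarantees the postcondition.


Working backward. After the program, the postcondition 3*y - 8 ≤ 2 → (¬((3/2)*cnt + (3*cnt - 6) ≠ -3)) must hold; in canonical form it is 3*y ≤ 10 → (¬((9/2)*cnt ≠ 3)).
Before y := y + 8: 3*y ≤ -14 → (¬((9/2)*cnt ≠ 3))
Before cnt := 3*y + 6: 3*y ≤ -14 → (¬((27/2)*y ≠ -24))
Before the loop (bound <=1), unroll the exhaustion recursion (WP_0 = exit-now case; WP_j = one more guarded iteration, up to j = 1):
  WP_0: (¬(cnt + 2*y < 9)) ∧ (3*y ≤ -14 → (¬((27/2)*y ≠ -24)))
  WP_1: (cnt + 2*y < 9 → ((¬(4*y < 3*cnt + 11)) ∧ (3*y ≤ -14 → (¬((27/2)*y ≠ -24))))) ∧ ((¬(cnt + 2*y < 9)) → (3*y ≤ -14 → (¬((27/2)*y ≠ -24))))
So before the loop: (cnt + 2*y < 9 → ((¬(4*y < 3*cnt + 11)) ∧ (3*y ≤ -14 → (¬((27/2)*y ≠ -24))))) ∧ ((¬(cnt + 2*y < 9)) → (3*y ≤ -14 → (¬((27/2)*y ≠ -24))))
Answer: WP = (cnt + 2*y < 9 → ((¬(4*y < 3*cnt + 11)) ∧ (3*y ≤ -14 → (¬((27/2)*y ≠ -24))))) ∧ ((¬(cnt + 2*y < 9)) → (3*y ≤ -14 → (¬((27/2)*y ≠ -24))))


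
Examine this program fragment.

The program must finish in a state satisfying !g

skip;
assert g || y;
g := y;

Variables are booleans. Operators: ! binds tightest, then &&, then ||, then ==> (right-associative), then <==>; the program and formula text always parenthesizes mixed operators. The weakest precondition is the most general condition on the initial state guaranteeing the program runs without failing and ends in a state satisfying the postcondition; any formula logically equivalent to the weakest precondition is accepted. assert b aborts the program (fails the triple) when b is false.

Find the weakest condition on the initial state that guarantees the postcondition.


Working backward. After the program, !g must hold.
Before g := y: !y
Before assert g || y: (g || y) && (!y)
Before skip: (g || y) && (!y)
Answer: WP = (g || y) && (!y)


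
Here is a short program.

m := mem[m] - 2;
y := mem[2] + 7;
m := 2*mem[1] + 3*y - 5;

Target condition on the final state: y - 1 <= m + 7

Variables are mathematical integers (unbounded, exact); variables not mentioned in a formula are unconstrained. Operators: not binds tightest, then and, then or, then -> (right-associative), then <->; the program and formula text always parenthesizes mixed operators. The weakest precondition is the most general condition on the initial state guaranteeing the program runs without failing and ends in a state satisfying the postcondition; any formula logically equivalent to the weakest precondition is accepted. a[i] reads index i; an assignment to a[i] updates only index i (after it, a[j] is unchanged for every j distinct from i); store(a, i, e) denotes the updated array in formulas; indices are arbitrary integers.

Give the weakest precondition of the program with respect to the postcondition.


Working backward. After the program, the postcondition y - 1 <= m + 7 must hold; in canonical form it is y <= m + 8.
Before m := 2*mem[1] + 3*y - 5: 2*mem[1] + 2*y >= -3
Before y := mem[2] + 7: 2*mem[1] + 2*mem[2] >= -17
Before m := mem[m] - 2: 2*mem[1] + 2*mem[2] >= -17
Answer: WP = 2*mem[1] + 2*mem[2] >= -17


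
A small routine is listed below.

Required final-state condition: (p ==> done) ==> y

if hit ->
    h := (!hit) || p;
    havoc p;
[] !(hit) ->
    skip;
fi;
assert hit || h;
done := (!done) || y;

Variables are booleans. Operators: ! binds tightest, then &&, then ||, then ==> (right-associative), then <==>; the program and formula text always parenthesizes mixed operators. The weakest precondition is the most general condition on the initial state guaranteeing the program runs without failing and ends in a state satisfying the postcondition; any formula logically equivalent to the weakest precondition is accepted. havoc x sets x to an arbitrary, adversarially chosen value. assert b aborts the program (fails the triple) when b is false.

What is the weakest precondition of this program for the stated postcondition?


Working backward. After the program, (p ==> done) ==> y must hold.
Before done := (!done) || y: (p ==> ((!done) || y)) ==> y
Before assert hit || h: (hit || h) && ((p ==> ((!done) || y)) ==> y)
Then branch requires (((!done) || y) ==> y) && y; else branch requires (hit || h) && ((p ==> ((!done) || y)) ==> y).
Before the if: (hit ==> ((((!done) || y) ==> y) && y)) && ((!hit) ==> ((hit || h) && ((p ==> ((!done) || y)) ==> y)))
Answer: WP = (hit ==> ((((!done) || y) ==> y) && y)) && ((!hit) ==> ((hit || h) && ((p ==> ((!done) || y)) ==> y)))


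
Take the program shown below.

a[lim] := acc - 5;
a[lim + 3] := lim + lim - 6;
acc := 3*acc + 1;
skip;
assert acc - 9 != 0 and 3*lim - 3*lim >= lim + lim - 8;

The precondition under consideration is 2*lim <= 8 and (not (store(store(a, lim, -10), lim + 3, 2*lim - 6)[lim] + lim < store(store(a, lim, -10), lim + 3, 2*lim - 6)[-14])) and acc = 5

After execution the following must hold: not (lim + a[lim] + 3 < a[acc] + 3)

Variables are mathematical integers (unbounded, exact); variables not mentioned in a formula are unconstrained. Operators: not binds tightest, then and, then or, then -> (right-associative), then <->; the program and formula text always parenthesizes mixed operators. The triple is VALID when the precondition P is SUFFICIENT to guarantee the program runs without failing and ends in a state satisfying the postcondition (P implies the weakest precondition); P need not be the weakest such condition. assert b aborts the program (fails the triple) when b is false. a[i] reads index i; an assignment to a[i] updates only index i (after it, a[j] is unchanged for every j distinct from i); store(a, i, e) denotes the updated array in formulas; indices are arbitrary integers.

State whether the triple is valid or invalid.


Working backward. After the program, the postcondition not (lim + a[lim] + 3 < a[acc] + 3) must hold; in canonical form it is not (a[lim] + lim < a[acc]).
Before assert acc - 9 != 0 and 3*lim - 3*lim >= lim + lim - 8: acc != 9 and 2*lim <= 8 and (not (a[lim] + lim < a[acc]))
Before skip: acc != 9 and 2*lim <= 8 and (not (a[lim] + lim < a[acc]))
Before acc := 3*acc + 1: 3*acc != 8 and 2*lim <= 8 and (not (a[lim] + lim < a[3*acc + 1]))
Before a[lim + 3] := lim + lim - 6: 3*acc != 8 and 2*lim <= 8 and (not (store(a, lim + 3, 2*lim - 6)[lim] + lim < store(a, lim + 3, 2*lim - 6)[3*acc + 1]))
Before a[lim] := acc - 5: 3*acc != 8 and 2*lim <= 8 and (not (store(store(a, lim, acc - 5), lim + 3, 2*lim - 6)[lim] + lim < store(store(a, lim, acc - 5), lim + 3, 2*lim - 6)[3*acc + 1]))
The weakest precondition is 3*acc != 8 and 2*lim <= 8 and (not (store(store(a, lim, acc - 5), lim + 3, 2*lim - 6)[lim] + lim < store(store(a, lim, acc - 5), lim + 3, 2*lim - 6)[3*acc + 1])).
Check whether 2*lim <= 8 and (not (store(store(a, lim, -10), lim + 3, 2*lim - 6)[lim] + lim < store(store(a, lim, -10), lim + 3, 2*lim - 6)[-14])) and acc = 5 implies it.
Countermodel: at the initial state a = {[-18] = 2, [-15] = 2, [-14] = -28, [16] = -17, elsewhere 2}, acc = 5, lim = -18, the precondition holds but the weakest precondition fails.
Answer: invalid


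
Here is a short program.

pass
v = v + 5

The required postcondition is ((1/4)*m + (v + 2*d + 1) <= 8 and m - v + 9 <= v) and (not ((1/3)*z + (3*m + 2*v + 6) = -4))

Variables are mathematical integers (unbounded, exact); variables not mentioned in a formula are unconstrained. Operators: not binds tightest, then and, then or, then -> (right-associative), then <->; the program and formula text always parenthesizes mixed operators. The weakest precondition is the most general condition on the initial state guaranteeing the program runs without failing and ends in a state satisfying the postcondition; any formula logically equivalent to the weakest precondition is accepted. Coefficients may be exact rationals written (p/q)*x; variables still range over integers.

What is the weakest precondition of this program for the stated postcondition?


Working backward. After the program, the postcondition ((1/4)*m + (v + 2*d + 1) <= 8 and m - v + 9 <= v) and (not ((1/3)*z + (3*m + 2*v + 6) = -4)) must hold; in canonical form it is 2*d + (1/4)*m + v <= 7 and m <= 2*v - 9 and (not (3*m + 2*v + (1/3)*z = -10)).
Before v := v + 5: 2*d + (1/4)*m + v <= 2 and m <= 2*v + 1 and (not (3*m + 2*v + (1/3)*z = -20))
Before skip: 2*d + (1/4)*m + v <= 2 and m <= 2*v + 1 and (not (3*m + 2*v + (1/3)*z = -20))
Answer: WP = 2*d + (1/4)*m + v <= 2 and m <= 2*v + 1 and (not (3*m + 2*v + (1/3)*z = -20))


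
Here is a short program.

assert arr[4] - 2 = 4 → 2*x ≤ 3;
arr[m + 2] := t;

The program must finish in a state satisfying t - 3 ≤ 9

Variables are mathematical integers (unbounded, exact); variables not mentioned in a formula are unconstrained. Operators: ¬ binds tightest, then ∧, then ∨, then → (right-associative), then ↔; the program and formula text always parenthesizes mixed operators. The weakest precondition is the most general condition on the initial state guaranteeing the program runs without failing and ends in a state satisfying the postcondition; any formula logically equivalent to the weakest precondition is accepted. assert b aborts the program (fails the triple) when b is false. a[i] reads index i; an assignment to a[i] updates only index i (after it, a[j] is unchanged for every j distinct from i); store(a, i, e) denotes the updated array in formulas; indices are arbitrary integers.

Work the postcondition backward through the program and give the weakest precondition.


Working backward. After the program, the postcondition t - 3 ≤ 9 must hold; in canonical form it is t ≤ 12.
Before arr[m + 2] := t: t ≤ 12
Before assert arr[4] - 2 = 4 → 2*x ≤ 3: (arr[4] = 6 → 2*x ≤ 3) ∧ t ≤ 12
Answer: WP = (arr[4] = 6 → 2*x ≤ 3) ∧ t ≤ 12


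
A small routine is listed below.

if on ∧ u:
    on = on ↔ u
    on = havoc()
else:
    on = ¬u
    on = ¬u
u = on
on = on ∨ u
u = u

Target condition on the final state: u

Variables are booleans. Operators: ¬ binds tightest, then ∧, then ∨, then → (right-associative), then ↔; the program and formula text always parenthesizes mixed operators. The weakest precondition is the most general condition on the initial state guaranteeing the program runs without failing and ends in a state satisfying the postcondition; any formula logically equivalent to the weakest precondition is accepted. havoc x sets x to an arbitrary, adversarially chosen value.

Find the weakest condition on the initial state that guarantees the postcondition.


Working backward. After the program, u must hold.
Before u := u: u
Before on := on ∨ u: u
Before u := on: on
Then branch requires false; else branch requires ¬u.
Before the if: (¬(on ∧ u)) ∧ ((¬(on ∧ u)) → (¬u))
Answer: WP = (¬(on ∧ u)) ∧ ((¬(on ∧ u)) → (¬u))


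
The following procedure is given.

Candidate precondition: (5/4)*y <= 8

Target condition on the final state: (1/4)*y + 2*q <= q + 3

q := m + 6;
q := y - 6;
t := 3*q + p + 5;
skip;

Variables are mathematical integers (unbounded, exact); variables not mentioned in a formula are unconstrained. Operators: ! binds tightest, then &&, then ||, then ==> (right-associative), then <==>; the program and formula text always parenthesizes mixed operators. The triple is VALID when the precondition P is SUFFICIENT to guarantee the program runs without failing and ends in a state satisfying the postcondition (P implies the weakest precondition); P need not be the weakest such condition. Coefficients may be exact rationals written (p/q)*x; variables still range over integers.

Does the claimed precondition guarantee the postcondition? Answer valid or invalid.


Working backward. After the program, the postcondition (1/4)*y + 2*q <= q + 3 must hold; in canonical form it is q + (1/4)*y <= 3.
Before skip: q + (1/4)*y <= 3
Before t := 3*q + p + 5: q + (1/4)*y <= 3
Before q := y - 6: (5/4)*y <= 9
Before q := m + 6: (5/4)*y <= 9
The weakest precondition is (5/4)*y <= 9.
Check whether (5/4)*y <= 8 implies it.
Every state satisfying the precondition satisfies the weakest precondition: the implication holds.
Answer: valid


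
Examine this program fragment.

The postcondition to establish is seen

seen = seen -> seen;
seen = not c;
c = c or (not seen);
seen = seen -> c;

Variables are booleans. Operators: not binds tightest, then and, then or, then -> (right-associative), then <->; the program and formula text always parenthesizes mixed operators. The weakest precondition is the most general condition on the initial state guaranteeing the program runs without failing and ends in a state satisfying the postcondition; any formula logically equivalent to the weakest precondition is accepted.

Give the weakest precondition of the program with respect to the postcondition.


Working backward. After the program, seen must hold.
Before seen := seen -> c: seen -> c
Before c := c or (not seen): seen -> (c or (not seen))
Before seen := not c: (not c) -> c
Before seen := seen -> seen: (not c) -> c
Answer: WP = (not c) -> c


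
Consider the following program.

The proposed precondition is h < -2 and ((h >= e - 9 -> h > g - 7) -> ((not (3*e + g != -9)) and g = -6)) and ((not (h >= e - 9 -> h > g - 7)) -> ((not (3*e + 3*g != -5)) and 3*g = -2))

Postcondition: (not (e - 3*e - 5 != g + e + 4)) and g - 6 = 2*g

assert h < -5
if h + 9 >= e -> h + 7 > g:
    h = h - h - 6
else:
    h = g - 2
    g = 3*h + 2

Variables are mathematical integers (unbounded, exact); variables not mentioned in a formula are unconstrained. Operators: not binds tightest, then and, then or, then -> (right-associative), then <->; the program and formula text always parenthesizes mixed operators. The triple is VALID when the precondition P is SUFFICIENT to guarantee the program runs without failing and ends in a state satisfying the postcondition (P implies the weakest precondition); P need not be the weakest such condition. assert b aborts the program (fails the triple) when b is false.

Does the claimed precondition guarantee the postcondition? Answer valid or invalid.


Working backward. After the program, the postcondition (not (e - 3*e - 5 != g + e + 4)) and g - 6 = 2*g must hold; in canonical form it is (not (3*e + g != -9)) and g = -6.
Then branch requires (not (3*e + g != -9)) and g = -6; else branch requires (not (3*e + 3*g != -5)) and 3*g = -2.
Before the if: ((h >= e - 9 -> h > g - 7) -> ((not (3*e + g != -9)) and g = -6)) and ((not (h >= e - 9 -> h > g - 7)) -> ((not (3*e + 3*g != -5)) and 3*g = -2))
Before assert h < -5: h < -5 and ((h >= e - 9 -> h > g - 7) -> ((not (3*e + g != -9)) and g = -6)) and ((not (h >= e - 9 -> h > g - 7)) -> ((not (3*e + 3*g != -5)) and 3*g = -2))
The weakest precondition is h < -5 and ((h >= e - 9 -> h > g - 7) -> ((not (3*e + g != -9)) and g = -6)) and ((not (h >= e - 9 -> h > g - 7)) -> ((not (3*e + 3*g != -5)) and 3*g = -2)).
Check whether h < -2 and ((h >= e - 9 -> h > g - 7) -> ((not (3*e + g != -9)) and g = -6)) and ((not (h >= e - 9 -> h > g - 7)) -> ((not (3*e + 3*g != -5)) and 3*g = -2)) implies it.
Countermodel: at the initial state e = -1, g = -6, h = -5, the precondition holds but the weakest precondition fails.
Answer: invalid


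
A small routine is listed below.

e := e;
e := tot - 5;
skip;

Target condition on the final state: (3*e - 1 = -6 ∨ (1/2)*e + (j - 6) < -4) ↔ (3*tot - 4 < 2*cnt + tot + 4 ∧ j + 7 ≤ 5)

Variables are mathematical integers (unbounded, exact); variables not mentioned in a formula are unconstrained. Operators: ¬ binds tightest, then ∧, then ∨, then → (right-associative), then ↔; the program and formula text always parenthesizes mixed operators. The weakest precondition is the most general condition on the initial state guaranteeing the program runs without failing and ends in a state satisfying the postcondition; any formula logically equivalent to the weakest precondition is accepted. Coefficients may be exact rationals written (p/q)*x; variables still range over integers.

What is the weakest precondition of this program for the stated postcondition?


Working backward. After the program, the postcondition (3*e - 1 = -6 ∨ (1/2)*e + (j - 6) < -4) ↔ (3*tot - 4 < 2*cnt + tot + 4 ∧ j + 7 ≤ 5) must hold; in canonical form it is (3*e = -5 ∨ (1/2)*e + j < 2) ↔ (2*tot < 2*cnt + 8 ∧ j ≤ -2).
Before skip: (3*e = -5 ∨ (1/2)*e + j < 2) ↔ (2*tot < 2*cnt + 8 ∧ j ≤ -2)
Before e := tot - 5: (3*tot = 10 ∨ j + (1/2)*tot < 9/2) ↔ (2*tot < 2*cnt + 8 ∧ j ≤ -2)
Before e := e: (3*tot = 10 ∨ j + (1/2)*tot < 9/2) ↔ (2*tot < 2*cnt + 8 ∧ j ≤ -2)
Answer: WP = (3*tot = 10 ∨ j + (1/2)*tot < 9/2) ↔ (2*tot < 2*cnt + 8 ∧ j ≤ -2)


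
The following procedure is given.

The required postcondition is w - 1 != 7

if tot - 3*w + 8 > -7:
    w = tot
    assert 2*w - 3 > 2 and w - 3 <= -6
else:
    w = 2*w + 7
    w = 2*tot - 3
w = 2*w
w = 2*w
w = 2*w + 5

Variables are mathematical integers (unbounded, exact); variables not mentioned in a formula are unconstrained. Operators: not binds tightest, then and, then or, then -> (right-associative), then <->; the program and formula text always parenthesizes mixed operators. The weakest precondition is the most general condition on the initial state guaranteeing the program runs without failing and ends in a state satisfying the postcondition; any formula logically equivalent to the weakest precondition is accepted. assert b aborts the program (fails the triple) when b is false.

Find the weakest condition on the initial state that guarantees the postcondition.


Working backward. After the program, the postcondition w - 1 != 7 must hold; in canonical form it is w != 8.
Before w := 2*w + 5: 2*w != 3
Before w := 2*w: 4*w != 3
Before w := 2*w: 8*w != 3
Then branch requires 2*tot > 5 and tot <= -3 and 8*tot != 3; else branch requires 16*tot != 27.
Before the if: (tot > 3*w - 15 -> (2*tot > 5 and tot <= -3 and 8*tot != 3)) and ((not (tot > 3*w - 15)) -> 16*tot != 27)
Answer: WP = (tot > 3*w - 15 -> (2*tot > 5 and tot <= -3 and 8*tot != 3)) and ((not (tot > 3*w - 15)) -> 16*tot != 27)


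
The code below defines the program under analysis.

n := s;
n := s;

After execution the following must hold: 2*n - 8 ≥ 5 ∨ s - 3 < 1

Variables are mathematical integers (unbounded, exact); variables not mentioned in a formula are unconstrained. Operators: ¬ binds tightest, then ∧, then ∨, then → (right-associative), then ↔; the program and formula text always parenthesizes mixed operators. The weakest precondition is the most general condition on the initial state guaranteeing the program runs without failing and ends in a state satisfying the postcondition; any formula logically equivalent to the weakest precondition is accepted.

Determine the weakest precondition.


Working backward. After the program, the postcondition 2*n - 8 ≥ 5 ∨ s - 3 < 1 must hold; in canonical form it is 2*n ≥ 13 ∨ s < 4.
Before n := s: 2*s ≥ 13 ∨ s < 4
Before n := s: 2*s ≥ 13 ∨ s < 4
Answer: WP = 2*s ≥ 13 ∨ s < 4


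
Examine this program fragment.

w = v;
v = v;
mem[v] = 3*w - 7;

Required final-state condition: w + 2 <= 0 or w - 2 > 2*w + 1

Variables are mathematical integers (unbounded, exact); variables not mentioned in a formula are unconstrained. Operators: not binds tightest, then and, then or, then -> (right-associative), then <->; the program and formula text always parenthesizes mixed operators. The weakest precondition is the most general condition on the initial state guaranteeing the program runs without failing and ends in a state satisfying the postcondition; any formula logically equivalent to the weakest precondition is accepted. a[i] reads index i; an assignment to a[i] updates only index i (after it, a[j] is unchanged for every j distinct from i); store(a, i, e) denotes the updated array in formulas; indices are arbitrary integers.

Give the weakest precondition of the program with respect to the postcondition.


Working backward. After the program, the postcondition w + 2 <= 0 or w - 2 > 2*w + 1 must hold; in canonical form it is w <= -2 or w < -3.
Before mem[v] := 3*w - 7: w <= -2 or w < -3
Before v := v: w <= -2 or w < -3
Before w := v: v <= -2 or v < -3
Answer: WP = v <= -2 or v < -3


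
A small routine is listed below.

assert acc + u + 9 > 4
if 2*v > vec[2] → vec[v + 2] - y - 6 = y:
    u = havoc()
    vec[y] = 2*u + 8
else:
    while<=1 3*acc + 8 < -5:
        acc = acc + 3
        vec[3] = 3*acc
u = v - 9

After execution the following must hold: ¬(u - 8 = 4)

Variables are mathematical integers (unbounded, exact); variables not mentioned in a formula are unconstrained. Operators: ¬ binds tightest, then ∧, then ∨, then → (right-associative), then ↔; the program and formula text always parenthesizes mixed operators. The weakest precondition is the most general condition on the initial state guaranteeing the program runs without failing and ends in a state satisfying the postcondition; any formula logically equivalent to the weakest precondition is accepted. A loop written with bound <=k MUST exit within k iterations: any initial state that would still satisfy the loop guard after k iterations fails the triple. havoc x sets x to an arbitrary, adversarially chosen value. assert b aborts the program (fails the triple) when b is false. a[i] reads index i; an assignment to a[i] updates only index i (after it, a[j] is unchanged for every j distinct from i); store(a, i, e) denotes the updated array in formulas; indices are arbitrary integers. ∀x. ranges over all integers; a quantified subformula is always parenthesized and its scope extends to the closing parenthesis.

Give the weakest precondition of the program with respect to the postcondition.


Working backward. After the program, the postcondition ¬(u - 8 = 4) must hold; in canonical form it is ¬(u = 12).
Before u := v - 9: ¬(v = 21)
Then branch requires ¬(v = 21); else branch requires (3*acc < -13 → ((¬(3*acc < -22)) ∧ (¬(v = 21)))) ∧ ((¬(3*acc < -13)) → (¬(v = 21))).
Before the if: ((2*v > vec[2] → vec[v + 2] = 2*y + 6) → (¬(v = 21))) ∧ ((¬(2*v > vec[2] → vec[v + 2] = 2*y + 6)) → ((3*acc < -13 → ((¬(3*acc < -22)) ∧ (¬(v = 21)))) ∧ ((¬(3*acc < -13)) → (¬(v = 21)))))
Before assert acc + u + 9 > 4: acc + u > -5 ∧ ((2*v > vec[2] → vec[v + 2] = 2*y + 6) → (¬(v = 21))) ∧ ((¬(2*v > vec[2] → vec[v + 2] = 2*y + 6)) → ((3*acc < -13 → ((¬(3*acc < -22)) ∧ (¬(v = 21)))) ∧ ((¬(3*acc < -13)) → (¬(v = 21)))))
Answer: WP = acc + u > -5 ∧ ((2*v > vec[2] → vec[v + 2] = 2*y + 6) → (¬(v = 21))) ∧ ((¬(2*v > vec[2] → vec[v + 2] = 2*y + 6)) → ((3*acc < -13 → ((¬(3*acc < -22)) ∧ (¬(v = 21)))) ∧ ((¬(3*acc < -13)) → (¬(v = 21)))))


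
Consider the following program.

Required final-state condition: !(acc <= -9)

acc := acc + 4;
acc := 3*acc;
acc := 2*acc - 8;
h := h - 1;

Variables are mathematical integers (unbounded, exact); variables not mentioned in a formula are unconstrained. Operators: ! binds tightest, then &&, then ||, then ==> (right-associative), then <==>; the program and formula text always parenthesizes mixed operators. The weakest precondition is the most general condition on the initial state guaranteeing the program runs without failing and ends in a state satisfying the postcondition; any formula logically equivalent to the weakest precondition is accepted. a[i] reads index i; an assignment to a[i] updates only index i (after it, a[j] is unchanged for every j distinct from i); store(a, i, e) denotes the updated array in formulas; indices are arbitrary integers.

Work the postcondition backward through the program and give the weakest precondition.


Working backward. After the program, !(acc <= -9) must hold.
Before h := h - 1: !(acc <= -9)
Before acc := 2*acc - 8: !(2*acc <= -1)
Before acc := 3*acc: !(6*acc <= -1)
Before acc := acc + 4: !(6*acc <= -25)
Answer: WP = !(6*acc <= -25)


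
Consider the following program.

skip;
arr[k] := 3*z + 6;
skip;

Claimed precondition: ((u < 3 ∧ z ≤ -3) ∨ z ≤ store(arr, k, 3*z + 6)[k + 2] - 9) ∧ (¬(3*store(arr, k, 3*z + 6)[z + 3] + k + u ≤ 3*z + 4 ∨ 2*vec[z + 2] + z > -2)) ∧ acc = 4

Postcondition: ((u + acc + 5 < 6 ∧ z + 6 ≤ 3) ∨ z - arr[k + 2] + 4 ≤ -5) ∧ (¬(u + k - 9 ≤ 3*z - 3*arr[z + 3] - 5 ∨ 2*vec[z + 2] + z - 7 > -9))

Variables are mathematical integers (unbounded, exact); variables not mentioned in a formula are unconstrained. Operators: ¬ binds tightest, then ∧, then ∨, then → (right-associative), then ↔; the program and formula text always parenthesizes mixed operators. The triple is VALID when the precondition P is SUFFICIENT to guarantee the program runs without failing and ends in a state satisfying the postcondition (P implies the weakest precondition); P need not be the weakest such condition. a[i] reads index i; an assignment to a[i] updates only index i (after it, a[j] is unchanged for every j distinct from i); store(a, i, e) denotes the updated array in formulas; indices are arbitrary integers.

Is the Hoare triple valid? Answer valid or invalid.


Working backward. After the program, the postcondition ((u + acc + 5 < 6 ∧ z + 6 ≤ 3) ∨ z - arr[k + 2] + 4 ≤ -5) ∧ (¬(u + k - 9 ≤ 3*z - 3*arr[z + 3] - 5 ∨ 2*vec[z + 2] + z - 7 > -9)) must hold; in canonical form it is ((acc + u < 1 ∧ z ≤ -3) ∨ z ≤ arr[k + 2] - 9) ∧ (¬(3*arr[z + 3] + k + u ≤ 3*z + 4 ∨ 2*vec[z + 2] + z > -2)).
Before skip: ((acc + u < 1 ∧ z ≤ -3) ∨ z ≤ arr[k + 2] - 9) ∧ (¬(3*arr[z + 3] + k + u ≤ 3*z + 4 ∨ 2*vec[z + 2] + z > -2))
Before arr[k] := 3*z + 6: ((acc + u < 1 ∧ z ≤ -3) ∨ z ≤ store(arr, k, 3*z + 6)[k + 2] - 9) ∧ (¬(3*store(arr, k, 3*z + 6)[z + 3] + k + u ≤ 3*z + 4 ∨ 2*vec[z + 2] + z > -2))
Before skip: ((acc + u < 1 ∧ z ≤ -3) ∨ z ≤ store(arr, k, 3*z + 6)[k + 2] - 9) ∧ (¬(3*store(arr, k, 3*z + 6)[z + 3] + k + u ≤ 3*z + 4 ∨ 2*vec[z + 2] + z > -2))
The weakest precondition is ((acc + u < 1 ∧ z ≤ -3) ∨ z ≤ store(arr, k, 3*z + 6)[k + 2] - 9) ∧ (¬(3*store(arr, k, 3*z + 6)[z + 3] + k + u ≤ 3*z + 4 ∨ 2*vec[z + 2] + z > -2)).
Check whether ((u < 3 ∧ z ≤ -3) ∨ z ≤ store(arr, k, 3*z + 6)[k + 2] - 9) ∧ (¬(3*store(arr, k, 3*z + 6)[z + 3] + k + u ≤ 3*z + 4 ∨ 2*vec[z + 2] + z > -2)) ∧ acc = 4 implies it.
Countermodel: at the initial state acc = 4, arr = {[-1] = 4, [0] = 15215, [1] = -7040, elsewhere 4}, k = -1, u = 0, vec = {[-1] = 0, [0] = 0, [1] = 0, elsewhere 0}, z = -3, the precondition holds but the weakest precondition fails.
Answer: invalid


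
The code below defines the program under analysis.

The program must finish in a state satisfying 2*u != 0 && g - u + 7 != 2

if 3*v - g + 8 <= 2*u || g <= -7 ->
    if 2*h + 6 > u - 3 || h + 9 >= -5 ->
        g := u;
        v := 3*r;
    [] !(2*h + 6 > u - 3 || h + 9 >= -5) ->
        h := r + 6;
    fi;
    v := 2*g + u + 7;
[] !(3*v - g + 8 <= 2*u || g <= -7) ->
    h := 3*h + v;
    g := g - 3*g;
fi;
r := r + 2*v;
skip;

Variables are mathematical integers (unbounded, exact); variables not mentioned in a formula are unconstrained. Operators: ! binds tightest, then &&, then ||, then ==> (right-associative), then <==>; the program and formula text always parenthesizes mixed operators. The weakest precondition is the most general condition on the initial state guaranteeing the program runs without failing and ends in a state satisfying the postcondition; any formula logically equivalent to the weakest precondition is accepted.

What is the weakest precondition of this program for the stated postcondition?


Working backward. After the program, the postcondition 2*u != 0 && g - u + 7 != 2 must hold; in canonical form it is 2*u != 0 && g != u - 5.
Before skip: 2*u != 0 && g != u - 5
Before r := r + 2*v: 2*u != 0 && g != u - 5
Then branch requires ((2*h > u - 9 || h >= -14) ==> 2*u != 0) && ((!(2*h > u - 9 || h >= -14)) ==> (2*u != 0 && g != u - 5)); else branch requires 2*u != 0 && 2*g + u != 5.
Before the if: ((3*v <= g + 2*u - 8 || g <= -7) ==> (((2*h > u - 9 || h >= -14) ==> 2*u != 0) && ((!(2*h > u - 9 || h >= -14)) ==> (2*u != 0 && g != u - 5)))) && ((!(3*v <= g + 2*u - 8 || g <= -7)) ==> (2*u != 0 && 2*g + u != 5))
Answer: WP = ((3*v <= g + 2*u - 8 || g <= -7) ==> (((2*h > u - 9 || h >= -14) ==> 2*u != 0) && ((!(2*h > u - 9 || h >= -14)) ==> (2*u != 0 && g != u - 5)))) && ((!(3*v <= g + 2*u - 8 || g <= -7)) ==> (2*u != 0 && 2*g + u != 5))


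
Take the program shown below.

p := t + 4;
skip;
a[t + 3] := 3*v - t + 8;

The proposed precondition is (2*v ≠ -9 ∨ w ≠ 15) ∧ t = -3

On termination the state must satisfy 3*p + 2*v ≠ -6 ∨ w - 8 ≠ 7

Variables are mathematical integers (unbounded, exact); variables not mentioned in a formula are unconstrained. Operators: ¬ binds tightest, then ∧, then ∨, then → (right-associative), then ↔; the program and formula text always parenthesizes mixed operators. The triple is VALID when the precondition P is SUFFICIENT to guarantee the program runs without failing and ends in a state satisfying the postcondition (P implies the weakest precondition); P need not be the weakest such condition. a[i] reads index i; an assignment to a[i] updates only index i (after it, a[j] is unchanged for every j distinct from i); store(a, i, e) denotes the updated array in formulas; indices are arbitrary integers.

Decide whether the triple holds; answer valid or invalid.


Working backward. After the program, the postcondition 3*p + 2*v ≠ -6 ∨ w - 8 ≠ 7 must hold; in canonical form it is 3*p + 2*v ≠ -6 ∨ w ≠ 15.
Before a[t + 3] := 3*v - t + 8: 3*p + 2*v ≠ -6 ∨ w ≠ 15
Before skip: 3*p + 2*v ≠ -6 ∨ w ≠ 15
Before p := t + 4: 3*t + 2*v ≠ -18 ∨ w ≠ 15
The weakest precondition is 3*t + 2*v ≠ -18 ∨ w ≠ 15.
Check whether (2*v ≠ -9 ∨ w ≠ 15) ∧ t = -3 implies it.
Every state satisfying the precondition satisfies the weakest precondition: the implication holds.
Answer: valid


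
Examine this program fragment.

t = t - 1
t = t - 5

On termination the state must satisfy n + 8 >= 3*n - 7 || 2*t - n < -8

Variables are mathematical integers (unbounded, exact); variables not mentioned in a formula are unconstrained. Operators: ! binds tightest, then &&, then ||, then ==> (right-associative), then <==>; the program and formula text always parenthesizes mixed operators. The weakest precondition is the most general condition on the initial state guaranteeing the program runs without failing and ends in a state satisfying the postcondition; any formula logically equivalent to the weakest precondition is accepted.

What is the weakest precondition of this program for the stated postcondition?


Working backward. After the program, the postcondition n + 8 >= 3*n - 7 || 2*t - n < -8 must hold; in canonical form it is 2*n <= 15 || 2*t < n - 8.
Before t := t - 5: 2*n <= 15 || 2*t < n + 2
Before t := t - 1: 2*n <= 15 || 2*t < n + 4
Answer: WP = 2*n <= 15 || 2*t < n + 4


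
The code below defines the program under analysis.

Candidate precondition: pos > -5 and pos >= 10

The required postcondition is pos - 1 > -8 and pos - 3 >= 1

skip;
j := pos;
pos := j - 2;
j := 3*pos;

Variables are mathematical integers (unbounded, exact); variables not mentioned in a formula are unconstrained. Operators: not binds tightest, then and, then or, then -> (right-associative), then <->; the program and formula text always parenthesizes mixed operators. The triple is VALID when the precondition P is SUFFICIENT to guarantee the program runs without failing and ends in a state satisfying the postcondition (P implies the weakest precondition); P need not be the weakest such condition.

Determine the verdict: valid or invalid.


Working backward. After the program, the postcondition pos - 1 > -8 and pos - 3 >= 1 must hold; in canonical form it is pos > -7 and pos >= 4.
Before j := 3*pos: pos > -7 and pos >= 4
Before pos := j - 2: j > -5 and j >= 6
Before j := pos: pos > -5 and pos >= 6
Before skip: pos > -5 and pos >= 6
The weakest precondition is pos > -5 and pos >= 6.
Check whether pos > -5 and pos >= 10 implies it.
Every state satisfying the precondition satisfies the weakest precondition: the implication holds.
Answer: valid


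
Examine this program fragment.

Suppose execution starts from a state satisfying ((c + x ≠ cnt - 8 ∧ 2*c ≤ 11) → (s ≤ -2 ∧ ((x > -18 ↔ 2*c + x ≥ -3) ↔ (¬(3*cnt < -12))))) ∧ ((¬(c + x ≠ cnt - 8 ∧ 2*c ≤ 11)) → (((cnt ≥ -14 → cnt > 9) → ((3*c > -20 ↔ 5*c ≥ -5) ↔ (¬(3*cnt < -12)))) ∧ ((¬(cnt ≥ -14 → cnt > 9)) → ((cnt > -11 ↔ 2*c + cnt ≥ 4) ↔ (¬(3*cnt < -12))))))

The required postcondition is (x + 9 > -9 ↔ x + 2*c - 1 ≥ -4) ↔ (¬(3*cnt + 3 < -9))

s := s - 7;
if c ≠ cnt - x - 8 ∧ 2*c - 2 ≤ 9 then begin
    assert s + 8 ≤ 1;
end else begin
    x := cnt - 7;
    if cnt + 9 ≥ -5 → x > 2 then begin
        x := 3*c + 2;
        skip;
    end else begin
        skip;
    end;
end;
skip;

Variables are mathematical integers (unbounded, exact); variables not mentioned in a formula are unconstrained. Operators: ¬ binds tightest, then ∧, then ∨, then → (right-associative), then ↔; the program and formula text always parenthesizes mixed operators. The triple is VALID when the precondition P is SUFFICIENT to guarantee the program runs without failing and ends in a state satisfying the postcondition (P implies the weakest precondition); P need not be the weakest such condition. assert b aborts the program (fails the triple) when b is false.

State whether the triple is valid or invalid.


Working backward. After the program, the postcondition (x + 9 > -9 ↔ x + 2*c - 1 ≥ -4) ↔ (¬(3*cnt + 3 < -9)) must hold; in canonical form it is (x > -18 ↔ 2*c + x ≥ -3) ↔ (¬(3*cnt < -12)).
Before skip: (x > -18 ↔ 2*c + x ≥ -3) ↔ (¬(3*cnt < -12))
Then branch requires s ≤ -7 ∧ ((x > -18 ↔ 2*c + x ≥ -3) ↔ (¬(3*cnt < -12))); else branch requires ((cnt ≥ -14 → cnt > 9) → ((3*c > -20 ↔ 5*c ≥ -5) ↔ (¬(3*cnt < -12)))) ∧ ((¬(cnt ≥ -14 → cnt > 9)) → ((cnt > -11 ↔ 2*c + cnt ≥ 4) ↔ (¬(3*cnt < -12)))).
Before the if: ((c + x ≠ cnt - 8 ∧ 2*c ≤ 11) → (s ≤ -7 ∧ ((x > -18 ↔ 2*c + x ≥ -3) ↔ (¬(3*cnt < -12))))) ∧ ((¬(c + x ≠ cnt - 8 ∧ 2*c ≤ 11)) → (((cnt ≥ -14 → cnt > 9) → ((3*c > -20 ↔ 5*c ≥ -5) ↔ (¬(3*cnt < -12)))) ∧ ((¬(cnt ≥ -14 → cnt > 9)) → ((cnt > -11 ↔ 2*c + cnt ≥ 4) ↔ (¬(3*cnt < -12))))))
Before s := s - 7: ((c + x ≠ cnt - 8 ∧ 2*c ≤ 11) → (s ≤ 0 ∧ ((x > -18 ↔ 2*c + x ≥ -3) ↔ (¬(3*cnt < -12))))) ∧ ((¬(c + x ≠ cnt - 8 ∧ 2*c ≤ 11)) → (((cnt ≥ -14 → cnt > 9) → ((3*c > -20 ↔ 5*c ≥ -5) ↔ (¬(3*cnt < -12)))) ∧ ((¬(cnt ≥ -14 → cnt > 9)) → ((cnt > -11 ↔ 2*c + cnt ≥ 4) ↔ (¬(3*cnt < -12))))))
The weakest precondition is ((c + x ≠ cnt - 8 ∧ 2*c ≤ 11) → (s ≤ 0 ∧ ((x > -18 ↔ 2*c + x ≥ -3) ↔ (¬(3*cnt < -12))))) ∧ ((¬(c + x ≠ cnt - 8 ∧ 2*c ≤ 11)) → (((cnt ≥ -14 → cnt > 9) → ((3*c > -20 ↔ 5*c ≥ -5) ↔ (¬(3*cnt < -12)))) ∧ ((¬(cnt ≥ -14 → cnt > 9)) → ((cnt > -11 ↔ 2*c + cnt ≥ 4) ↔ (¬(3*cnt < -12)))))).
Check whether ((c + x ≠ cnt - 8 ∧ 2*c ≤ 11) → (s ≤ -2 ∧ ((x > -18 ↔ 2*c + x ≥ -3) ↔ (¬(3*cnt < -12))))) ∧ ((¬(c + x ≠ cnt - 8 ∧ 2*c ≤ 11)) → (((cnt ≥ -14 → cnt > 9) → ((3*c > -20 ↔ 5*c ≥ -5) ↔ (¬(3*cnt < -12)))) ∧ ((¬(cnt ≥ -14 → cnt > 9)) → ((cnt > -11 ↔ 2*c + cnt ≥ 4) ↔ (¬(3*cnt < -12)))))) implies it.
Every state satisfying the precondition satisfies the weakest precondition: the implication holds.
Answer: valid


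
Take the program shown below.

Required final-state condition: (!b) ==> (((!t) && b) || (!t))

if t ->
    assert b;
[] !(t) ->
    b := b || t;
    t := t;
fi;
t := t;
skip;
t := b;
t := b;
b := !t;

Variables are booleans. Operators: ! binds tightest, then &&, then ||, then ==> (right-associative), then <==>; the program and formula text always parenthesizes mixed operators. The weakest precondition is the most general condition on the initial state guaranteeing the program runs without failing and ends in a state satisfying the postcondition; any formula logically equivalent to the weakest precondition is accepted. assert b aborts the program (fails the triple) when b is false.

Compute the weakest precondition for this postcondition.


Working backward. After the program, (!b) ==> (((!t) && b) || (!t)) must hold.
Before b := !t: t ==> (!t)
Before t := b: b ==> (!b)
Before t := b: b ==> (!b)
Before skip: b ==> (!b)
Before t := t: b ==> (!b)
Then branch requires b && (b ==> (!b)); else branch requires (b || t) ==> (!(b || t)).
Before the if: (t ==> (b && (b ==> (!b)))) && ((!t) ==> ((b || t) ==> (!(b || t))))
Answer: WP = (t ==> (b && (b ==> (!b)))) && ((!t) ==> ((b || t) ==> (!(b || t))))


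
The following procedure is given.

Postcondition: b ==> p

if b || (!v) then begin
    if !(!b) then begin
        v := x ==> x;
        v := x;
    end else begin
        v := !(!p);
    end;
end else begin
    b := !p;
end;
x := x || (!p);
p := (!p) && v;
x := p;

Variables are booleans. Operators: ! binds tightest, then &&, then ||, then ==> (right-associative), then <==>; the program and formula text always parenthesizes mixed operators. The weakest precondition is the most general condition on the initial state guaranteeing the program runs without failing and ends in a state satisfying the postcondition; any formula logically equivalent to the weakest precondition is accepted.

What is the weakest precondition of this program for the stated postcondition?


Working backward. After the program, b ==> p must hold.
Before x := p: b ==> p
Before p := (!p) && v: b ==> ((!p) && v)
Before x := x || (!p): b ==> ((!p) && v)
Then branch requires b ==> (b ==> ((!p) && x)); else branch requires (!p) ==> ((!p) && v).
Before the if: ((b || (!v)) ==> (b ==> (b ==> ((!p) && x)))) && ((!(b || (!v))) ==> ((!p) ==> ((!p) && v)))
Answer: WP = ((b || (!v)) ==> (b ==> (b ==> ((!p) && x)))) && ((!(b || (!v))) ==> ((!p) ==> ((!p) && v)))


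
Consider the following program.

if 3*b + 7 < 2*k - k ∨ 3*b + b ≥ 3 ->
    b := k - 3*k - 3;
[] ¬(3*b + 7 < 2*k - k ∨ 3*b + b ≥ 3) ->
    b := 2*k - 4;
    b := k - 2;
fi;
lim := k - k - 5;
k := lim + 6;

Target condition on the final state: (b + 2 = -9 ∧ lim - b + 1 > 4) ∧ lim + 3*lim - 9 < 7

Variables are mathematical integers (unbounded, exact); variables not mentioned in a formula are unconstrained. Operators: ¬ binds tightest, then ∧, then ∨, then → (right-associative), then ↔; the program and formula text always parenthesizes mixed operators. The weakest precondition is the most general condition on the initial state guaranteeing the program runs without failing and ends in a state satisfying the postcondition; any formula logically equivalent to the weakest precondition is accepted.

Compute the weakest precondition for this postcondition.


Working backward. After the program, the postcondition (b + 2 = -9 ∧ lim - b + 1 > 4) ∧ lim + 3*lim - 9 < 7 must hold; in canonical form it is b = -11 ∧ lim > b + 3 ∧ 4*lim < 16.
Before k := lim + 6: b = -11 ∧ lim > b + 3 ∧ 4*lim < 16
Before lim := k - k - 5: b = -11 ∧ b < -8
Then branch requires 2*k = 8 ∧ 2*k > 5; else branch requires k = -9 ∧ k < -6.
Before the if: ((3*b < k - 7 ∨ 4*b ≥ 3) → (2*k = 8 ∧ 2*k > 5)) ∧ ((¬(3*b < k - 7 ∨ 4*b ≥ 3)) → (k = -9 ∧ k < -6))
Answer: WP = ((3*b < k - 7 ∨ 4*b ≥ 3) → (2*k = 8 ∧ 2*k > 5)) ∧ ((¬(3*b < k - 7 ∨ 4*b ≥ 3)) → (k = -9 ∧ k < -6))
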